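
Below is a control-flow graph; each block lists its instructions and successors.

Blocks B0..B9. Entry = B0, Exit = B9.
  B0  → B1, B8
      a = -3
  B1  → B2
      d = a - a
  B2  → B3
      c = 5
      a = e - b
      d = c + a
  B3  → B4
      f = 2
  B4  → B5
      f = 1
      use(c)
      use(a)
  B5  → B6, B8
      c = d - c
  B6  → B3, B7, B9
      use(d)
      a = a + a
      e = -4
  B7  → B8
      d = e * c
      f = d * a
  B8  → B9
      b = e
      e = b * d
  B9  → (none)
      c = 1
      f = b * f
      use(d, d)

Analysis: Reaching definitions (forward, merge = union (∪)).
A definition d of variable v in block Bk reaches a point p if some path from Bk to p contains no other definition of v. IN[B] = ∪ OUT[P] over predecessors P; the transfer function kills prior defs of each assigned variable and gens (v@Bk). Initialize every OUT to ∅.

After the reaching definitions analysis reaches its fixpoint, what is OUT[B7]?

Answer: {a@B6, c@B5, d@B7, e@B6, f@B7}

Working:
Fixpoint table:
  B0: | IN={} | OUT={a@B0}
  B1: | IN={a@B0} | OUT={a@B0, d@B1}
  B2: | IN={a@B0, d@B1} | OUT={a@B2, c@B2, d@B2}
  B3: | IN={a@B2, a@B6, c@B2, c@B5, d@B2, e@B6, f@B4} | OUT={a@B2, a@B6, c@B2, c@B5, d@B2, e@B6, f@B3}
  B4: | IN={a@B2, a@B6, c@B2, c@B5, d@B2, e@B6, f@B3} | OUT={a@B2, a@B6, c@B2, c@B5, d@B2, e@B6, f@B4}
  B5: | IN={a@B2, a@B6, c@B2, c@B5, d@B2, e@B6, f@B4} | OUT={a@B2, a@B6, c@B5, d@B2, e@B6, f@B4}
  B6: | IN={a@B2, a@B6, c@B5, d@B2, e@B6, f@B4} | OUT={a@B6, c@B5, d@B2, e@B6, f@B4}
  B7: | IN={a@B6, c@B5, d@B2, e@B6, f@B4} | OUT={a@B6, c@B5, d@B7, e@B6, f@B7}
  B8: | IN={a@B0, a@B2, a@B6, c@B5, d@B2, d@B7, e@B6, f@B4, f@B7} | OUT={a@B0, a@B2, a@B6, b@B8, c@B5, d@B2, d@B7, e@B8, f@B4, f@B7}
  B9: | IN={a@B0, a@B2, a@B6, b@B8, c@B5, d@B2, d@B7, e@B6, e@B8, f@B4, f@B7} | OUT={a@B0, a@B2, a@B6, b@B8, c@B9, d@B2, d@B7, e@B6, e@B8, f@B9}

Merge at B7: IN[B7] = OUT[B6] = {a@B6, c@B5, d@B2, e@B6, f@B4}
Applying B7's transfer function to that IN value gives OUT[B7] (row B7 above).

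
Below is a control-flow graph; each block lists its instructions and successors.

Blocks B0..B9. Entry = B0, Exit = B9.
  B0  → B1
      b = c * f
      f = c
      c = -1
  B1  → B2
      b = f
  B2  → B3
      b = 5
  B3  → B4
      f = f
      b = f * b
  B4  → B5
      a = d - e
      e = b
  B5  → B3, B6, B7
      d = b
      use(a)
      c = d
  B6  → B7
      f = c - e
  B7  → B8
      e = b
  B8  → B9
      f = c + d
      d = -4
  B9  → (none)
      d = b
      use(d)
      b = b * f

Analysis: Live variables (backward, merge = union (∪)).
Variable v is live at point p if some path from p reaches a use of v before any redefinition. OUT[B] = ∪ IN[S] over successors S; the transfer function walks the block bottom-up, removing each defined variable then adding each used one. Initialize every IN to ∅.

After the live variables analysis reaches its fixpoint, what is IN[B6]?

Per-block solution:
  B0: | IN={c, d, e, f} | OUT={d, e, f}
  B1: | IN={d, e, f} | OUT={d, e, f}
  B2: | IN={d, e, f} | OUT={b, d, e, f}
  B3: | IN={b, d, e, f} | OUT={b, d, e, f}
  B4: | IN={b, d, e, f} | OUT={a, b, e, f}
  B5: | IN={a, b, e, f} | OUT={b, c, d, e, f}
  B6: | IN={b, c, d, e} | OUT={b, c, d}
  B7: | IN={b, c, d} | OUT={b, c, d}
  B8: | IN={b, c, d} | OUT={b, f}
  B9: | IN={b, f} | OUT={}

Merge at B6: OUT[B6] = IN[B7] = {b, c, d}
Applying B6's transfer function to that OUT value gives IN[B6] (row B6 above).

Answer: {b, c, d, e}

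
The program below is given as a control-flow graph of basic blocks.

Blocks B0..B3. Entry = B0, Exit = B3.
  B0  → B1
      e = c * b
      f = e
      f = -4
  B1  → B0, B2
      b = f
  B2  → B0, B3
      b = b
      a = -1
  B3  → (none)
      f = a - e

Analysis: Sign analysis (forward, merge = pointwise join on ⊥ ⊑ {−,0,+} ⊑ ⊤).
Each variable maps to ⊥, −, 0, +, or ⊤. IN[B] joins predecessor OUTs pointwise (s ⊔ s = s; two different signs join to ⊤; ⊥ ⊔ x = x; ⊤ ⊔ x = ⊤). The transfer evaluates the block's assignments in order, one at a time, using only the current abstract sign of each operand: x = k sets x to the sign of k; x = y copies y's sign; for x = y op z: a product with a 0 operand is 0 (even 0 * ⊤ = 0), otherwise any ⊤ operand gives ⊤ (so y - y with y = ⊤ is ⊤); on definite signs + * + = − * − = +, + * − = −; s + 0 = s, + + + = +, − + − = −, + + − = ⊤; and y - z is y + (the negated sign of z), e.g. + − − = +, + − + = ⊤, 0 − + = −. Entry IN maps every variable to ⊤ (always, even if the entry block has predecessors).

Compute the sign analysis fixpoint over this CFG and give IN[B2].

Answer: {a: ⊤, b: -, c: ⊤, d: ⊤, e: ⊤, f: -}

Trace:
Converged values:
  B0:  IN=(all ⊤)  OUT={f:-; rest ⊤}
  B1:  IN={f:-; rest ⊤}  OUT={b:-, f:-; rest ⊤}
  B2:  IN={b:-, f:-; rest ⊤}  OUT={a:-, b:-, f:-; rest ⊤}
  B3:  IN={a:-, b:-, f:-; rest ⊤}  OUT={a:-, b:-; rest ⊤}

Merge at B2: IN[B2] = OUT[B1] = {a: ⊤, b: -, c: ⊤, d: ⊤, e: ⊤, f: -}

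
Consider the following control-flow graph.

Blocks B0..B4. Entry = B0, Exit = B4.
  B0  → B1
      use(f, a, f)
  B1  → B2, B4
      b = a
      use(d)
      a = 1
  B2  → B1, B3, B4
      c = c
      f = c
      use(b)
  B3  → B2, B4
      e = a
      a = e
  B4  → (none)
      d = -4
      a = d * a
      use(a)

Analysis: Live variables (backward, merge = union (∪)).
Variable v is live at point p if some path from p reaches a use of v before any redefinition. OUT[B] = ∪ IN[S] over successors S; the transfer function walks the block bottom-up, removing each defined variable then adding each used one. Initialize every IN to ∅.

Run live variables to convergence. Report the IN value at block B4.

Answer: {a}

Trace:
Fixpoint table:
  B0:  IN={a, c, d, f}  OUT={a, c, d}
  B1:  IN={a, c, d}  OUT={a, b, c, d}
  B2:  IN={a, b, c, d}  OUT={a, b, c, d}
  B3:  IN={a, b, c, d}  OUT={a, b, c, d}
  B4:  IN={a}  OUT={}

B4 is the boundary node: OUT[B4] = {}
Applying B4's transfer function to that OUT value gives IN[B4] (row B4 above).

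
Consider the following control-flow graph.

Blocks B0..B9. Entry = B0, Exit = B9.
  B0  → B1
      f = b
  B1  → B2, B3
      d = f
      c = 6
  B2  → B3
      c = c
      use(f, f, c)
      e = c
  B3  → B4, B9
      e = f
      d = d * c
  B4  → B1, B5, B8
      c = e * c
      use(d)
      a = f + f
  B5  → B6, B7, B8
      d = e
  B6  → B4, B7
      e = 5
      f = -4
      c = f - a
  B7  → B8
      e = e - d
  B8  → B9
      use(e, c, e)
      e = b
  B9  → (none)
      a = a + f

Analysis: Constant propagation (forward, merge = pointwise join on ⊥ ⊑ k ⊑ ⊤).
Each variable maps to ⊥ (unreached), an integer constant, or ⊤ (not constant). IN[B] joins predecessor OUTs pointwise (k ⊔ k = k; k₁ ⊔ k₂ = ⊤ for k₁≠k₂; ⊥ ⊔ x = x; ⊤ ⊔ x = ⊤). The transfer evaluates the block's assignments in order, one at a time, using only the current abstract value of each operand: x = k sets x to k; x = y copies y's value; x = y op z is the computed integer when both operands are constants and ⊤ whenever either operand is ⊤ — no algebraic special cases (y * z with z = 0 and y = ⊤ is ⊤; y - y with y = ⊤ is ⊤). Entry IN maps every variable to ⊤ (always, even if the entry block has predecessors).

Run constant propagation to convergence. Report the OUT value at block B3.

Answer: {a: ⊤, b: ⊤, c: 6, d: ⊤, e: ⊤, f: ⊤}

Derivation:
Fixpoint table:
  B0:   IN=(all ⊤)   OUT=(all ⊤)
  B1:   IN=(all ⊤)   OUT={c:6; rest ⊤}
  B2:   IN={c:6; rest ⊤}   OUT={c:6, e:6; rest ⊤}
  B3:   IN={c:6; rest ⊤}   OUT={c:6; rest ⊤}
  B4:   IN=(all ⊤)   OUT=(all ⊤)
  B5:   IN=(all ⊤)   OUT=(all ⊤)
  B6:   IN=(all ⊤)   OUT={e:5, f:-4; rest ⊤}
  B7:   IN=(all ⊤)   OUT=(all ⊤)
  B8:   IN=(all ⊤)   OUT=(all ⊤)
  B9:   IN=(all ⊤)   OUT=(all ⊤)

Merge at B3: IN[B3] = OUT[B1] ⊔ OUT[B2] = {a: ⊤, b: ⊤, c: 6, d: ⊤, e: ⊤, f: ⊤}
Applying B3's transfer function to that IN value gives OUT[B3] (row B3 above).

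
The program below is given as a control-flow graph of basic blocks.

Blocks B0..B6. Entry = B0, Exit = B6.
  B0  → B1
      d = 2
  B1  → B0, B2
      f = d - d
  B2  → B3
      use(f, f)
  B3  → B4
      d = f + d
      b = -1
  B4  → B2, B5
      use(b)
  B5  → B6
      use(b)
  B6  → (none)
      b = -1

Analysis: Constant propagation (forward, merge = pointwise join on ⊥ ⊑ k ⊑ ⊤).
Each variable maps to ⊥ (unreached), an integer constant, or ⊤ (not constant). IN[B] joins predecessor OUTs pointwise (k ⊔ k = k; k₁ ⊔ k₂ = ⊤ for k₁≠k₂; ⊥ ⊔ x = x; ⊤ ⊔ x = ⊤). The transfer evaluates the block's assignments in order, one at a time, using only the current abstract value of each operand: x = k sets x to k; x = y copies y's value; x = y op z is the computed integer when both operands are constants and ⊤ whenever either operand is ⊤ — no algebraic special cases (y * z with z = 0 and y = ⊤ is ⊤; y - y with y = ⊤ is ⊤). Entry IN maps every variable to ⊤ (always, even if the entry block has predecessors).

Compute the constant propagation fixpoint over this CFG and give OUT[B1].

Fixpoint table:
  B0:   IN=(all ⊤)   OUT={d:2; rest ⊤}
  B1:   IN={d:2; rest ⊤}   OUT={d:2, f:0; rest ⊤}
  B2:   IN={d:2, f:0; rest ⊤}   OUT={d:2, f:0; rest ⊤}
  B3:   IN={d:2, f:0; rest ⊤}   OUT={b:-1, d:2, f:0; rest ⊤}
  B4:   IN={b:-1, d:2, f:0; rest ⊤}   OUT={b:-1, d:2, f:0; rest ⊤}
  B5:   IN={b:-1, d:2, f:0; rest ⊤}   OUT={b:-1, d:2, f:0; rest ⊤}
  B6:   IN={b:-1, d:2, f:0; rest ⊤}   OUT={b:-1, d:2, f:0; rest ⊤}

Merge at B1: IN[B1] = OUT[B0] = {a: ⊤, b: ⊤, c: ⊤, d: 2, e: ⊤, f: ⊤}
Applying B1's transfer function to that IN value gives OUT[B1] (row B1 above).

Answer: {a: ⊤, b: ⊤, c: ⊤, d: 2, e: ⊤, f: 0}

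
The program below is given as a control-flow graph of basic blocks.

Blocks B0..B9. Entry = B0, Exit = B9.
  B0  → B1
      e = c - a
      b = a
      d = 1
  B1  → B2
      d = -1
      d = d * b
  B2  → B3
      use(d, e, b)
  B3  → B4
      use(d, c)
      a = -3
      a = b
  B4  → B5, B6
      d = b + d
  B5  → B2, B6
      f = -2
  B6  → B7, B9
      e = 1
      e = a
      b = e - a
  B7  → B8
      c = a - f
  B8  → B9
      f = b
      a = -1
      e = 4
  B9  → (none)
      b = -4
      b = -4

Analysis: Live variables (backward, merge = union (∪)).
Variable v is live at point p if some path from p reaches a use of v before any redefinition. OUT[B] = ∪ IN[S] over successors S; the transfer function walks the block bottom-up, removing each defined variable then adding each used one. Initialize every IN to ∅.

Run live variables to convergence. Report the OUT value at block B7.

Per-block solution:
  B0:  IN={a, c, f}  OUT={b, c, e, f}
  B1:  IN={b, c, e, f}  OUT={b, c, d, e, f}
  B2:  IN={b, c, d, e, f}  OUT={b, c, d, e, f}
  B3:  IN={b, c, d, e, f}  OUT={a, b, c, d, e, f}
  B4:  IN={a, b, c, d, e, f}  OUT={a, b, c, d, e, f}
  B5:  IN={a, b, c, d, e}  OUT={a, b, c, d, e, f}
  B6:  IN={a, f}  OUT={a, b, f}
  B7:  IN={a, b, f}  OUT={b}
  B8:  IN={b}  OUT={}
  B9:  IN={}  OUT={}

Merge at B7: OUT[B7] = IN[B8] = {b}

Answer: {b}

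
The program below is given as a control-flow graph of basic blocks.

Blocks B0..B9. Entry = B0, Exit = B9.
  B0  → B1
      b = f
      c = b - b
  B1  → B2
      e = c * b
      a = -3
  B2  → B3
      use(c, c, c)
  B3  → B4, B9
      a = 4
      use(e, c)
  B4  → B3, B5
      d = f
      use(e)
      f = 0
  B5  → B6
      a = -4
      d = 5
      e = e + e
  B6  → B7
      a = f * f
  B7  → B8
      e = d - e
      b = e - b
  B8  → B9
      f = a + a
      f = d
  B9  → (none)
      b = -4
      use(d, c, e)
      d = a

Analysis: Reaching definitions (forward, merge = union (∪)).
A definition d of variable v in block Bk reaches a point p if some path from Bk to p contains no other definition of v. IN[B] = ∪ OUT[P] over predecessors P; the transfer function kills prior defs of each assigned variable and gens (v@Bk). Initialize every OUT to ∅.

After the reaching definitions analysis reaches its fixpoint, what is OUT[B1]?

Answer: {a@B1, b@B0, c@B0, e@B1}

Trace:
Converged values:
  B0: | IN={} | OUT={b@B0, c@B0}
  B1: | IN={b@B0, c@B0} | OUT={a@B1, b@B0, c@B0, e@B1}
  B2: | IN={a@B1, b@B0, c@B0, e@B1} | OUT={a@B1, b@B0, c@B0, e@B1}
  B3: | IN={a@B1, a@B3, b@B0, c@B0, d@B4, e@B1, f@B4} | OUT={a@B3, b@B0, c@B0, d@B4, e@B1, f@B4}
  B4: | IN={a@B3, b@B0, c@B0, d@B4, e@B1, f@B4} | OUT={a@B3, b@B0, c@B0, d@B4, e@B1, f@B4}
  B5: | IN={a@B3, b@B0, c@B0, d@B4, e@B1, f@B4} | OUT={a@B5, b@B0, c@B0, d@B5, e@B5, f@B4}
  B6: | IN={a@B5, b@B0, c@B0, d@B5, e@B5, f@B4} | OUT={a@B6, b@B0, c@B0, d@B5, e@B5, f@B4}
  B7: | IN={a@B6, b@B0, c@B0, d@B5, e@B5, f@B4} | OUT={a@B6, b@B7, c@B0, d@B5, e@B7, f@B4}
  B8: | IN={a@B6, b@B7, c@B0, d@B5, e@B7, f@B4} | OUT={a@B6, b@B7, c@B0, d@B5, e@B7, f@B8}
  B9: | IN={a@B3, a@B6, b@B0, b@B7, c@B0, d@B4, d@B5, e@B1, e@B7, f@B4, f@B8} | OUT={a@B3, a@B6, b@B9, c@B0, d@B9, e@B1, e@B7, f@B4, f@B8}

Merge at B1: IN[B1] = OUT[B0] = {b@B0, c@B0}
Applying B1's transfer function to that IN value gives OUT[B1] (row B1 above).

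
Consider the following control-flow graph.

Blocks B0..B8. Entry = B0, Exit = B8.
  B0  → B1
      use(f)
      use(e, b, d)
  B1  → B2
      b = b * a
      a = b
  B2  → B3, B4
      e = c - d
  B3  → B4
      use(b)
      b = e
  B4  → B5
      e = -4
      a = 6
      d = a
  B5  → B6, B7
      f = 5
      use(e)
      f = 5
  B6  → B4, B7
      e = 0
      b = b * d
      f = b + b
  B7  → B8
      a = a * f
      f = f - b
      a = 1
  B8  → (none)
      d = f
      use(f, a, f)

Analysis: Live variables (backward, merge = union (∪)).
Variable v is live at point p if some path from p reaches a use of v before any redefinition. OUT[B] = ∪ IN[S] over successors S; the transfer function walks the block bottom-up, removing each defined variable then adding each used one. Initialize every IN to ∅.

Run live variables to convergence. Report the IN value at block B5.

Answer: {a, b, d, e}

Trace:
Converged values:
  B0: | IN={a, b, c, d, e, f} | OUT={a, b, c, d}
  B1: | IN={a, b, c, d} | OUT={b, c, d}
  B2: | IN={b, c, d} | OUT={b, e}
  B3: | IN={b, e} | OUT={b}
  B4: | IN={b} | OUT={a, b, d, e}
  B5: | IN={a, b, d, e} | OUT={a, b, d, f}
  B6: | IN={a, b, d} | OUT={a, b, f}
  B7: | IN={a, b, f} | OUT={a, f}
  B8: | IN={a, f} | OUT={}

Merge at B5: OUT[B5] = IN[B6] ⊔ IN[B7] = {a, b, d, f}
Applying B5's transfer function to that OUT value gives IN[B5] (row B5 above).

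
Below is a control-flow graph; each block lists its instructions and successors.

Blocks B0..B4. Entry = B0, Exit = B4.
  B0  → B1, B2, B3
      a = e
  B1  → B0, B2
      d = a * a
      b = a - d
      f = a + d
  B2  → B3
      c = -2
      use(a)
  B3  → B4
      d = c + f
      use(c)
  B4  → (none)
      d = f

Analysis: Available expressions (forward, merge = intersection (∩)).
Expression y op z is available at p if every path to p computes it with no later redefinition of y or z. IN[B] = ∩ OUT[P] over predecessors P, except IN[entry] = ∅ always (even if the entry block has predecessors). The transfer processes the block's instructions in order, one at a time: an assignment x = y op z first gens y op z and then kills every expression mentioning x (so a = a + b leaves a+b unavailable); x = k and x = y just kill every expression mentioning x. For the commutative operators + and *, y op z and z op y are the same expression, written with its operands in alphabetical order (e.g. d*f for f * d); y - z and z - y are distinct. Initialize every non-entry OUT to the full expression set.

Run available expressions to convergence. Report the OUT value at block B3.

Answer: {c+f}

Derivation:
Fixpoint table:
  B0: | IN={} | OUT={}
  B1: | IN={} | OUT={a*a, a+d, a-d}
  B2: | IN={} | OUT={}
  B3: | IN={} | OUT={c+f}
  B4: | IN={c+f} | OUT={c+f}

Merge at B3: IN[B3] = OUT[B0] ∩ OUT[B2] = {}
Applying B3's transfer function to that IN value gives OUT[B3] (row B3 above).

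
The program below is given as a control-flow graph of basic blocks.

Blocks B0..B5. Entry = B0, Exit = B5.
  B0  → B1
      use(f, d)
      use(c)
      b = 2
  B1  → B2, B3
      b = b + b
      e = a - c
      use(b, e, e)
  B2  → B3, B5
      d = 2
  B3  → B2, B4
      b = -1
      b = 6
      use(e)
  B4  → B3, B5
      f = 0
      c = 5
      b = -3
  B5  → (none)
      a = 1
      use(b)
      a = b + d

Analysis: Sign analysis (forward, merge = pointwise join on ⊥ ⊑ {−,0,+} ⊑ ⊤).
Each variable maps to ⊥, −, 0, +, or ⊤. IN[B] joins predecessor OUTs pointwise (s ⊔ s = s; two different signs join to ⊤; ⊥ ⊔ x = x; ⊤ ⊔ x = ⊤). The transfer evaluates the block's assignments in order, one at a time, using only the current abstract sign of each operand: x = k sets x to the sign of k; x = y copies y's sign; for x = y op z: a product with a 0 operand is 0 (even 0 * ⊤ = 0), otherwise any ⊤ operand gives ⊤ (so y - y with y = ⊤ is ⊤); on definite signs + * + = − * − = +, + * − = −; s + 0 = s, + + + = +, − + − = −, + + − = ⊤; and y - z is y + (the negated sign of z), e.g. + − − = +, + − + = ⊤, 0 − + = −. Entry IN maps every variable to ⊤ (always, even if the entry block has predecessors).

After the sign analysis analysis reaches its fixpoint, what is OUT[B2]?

Answer: {a: ⊤, b: +, c: ⊤, d: +, e: ⊤, f: ⊤}

Derivation:
Converged values:
  B0:   IN=(all ⊤)   OUT={b:+; rest ⊤}
  B1:   IN={b:+; rest ⊤}   OUT={b:+; rest ⊤}
  B2:   IN={b:+; rest ⊤}   OUT={b:+, d:+; rest ⊤}
  B3:   IN=(all ⊤)   OUT={b:+; rest ⊤}
  B4:   IN={b:+; rest ⊤}   OUT={b:-, c:+, f:0; rest ⊤}
  B5:   IN=(all ⊤)   OUT=(all ⊤)

Merge at B2: IN[B2] = OUT[B1] ⊔ OUT[B3] = {a: ⊤, b: +, c: ⊤, d: ⊤, e: ⊤, f: ⊤}
Applying B2's transfer function to that IN value gives OUT[B2] (row B2 above).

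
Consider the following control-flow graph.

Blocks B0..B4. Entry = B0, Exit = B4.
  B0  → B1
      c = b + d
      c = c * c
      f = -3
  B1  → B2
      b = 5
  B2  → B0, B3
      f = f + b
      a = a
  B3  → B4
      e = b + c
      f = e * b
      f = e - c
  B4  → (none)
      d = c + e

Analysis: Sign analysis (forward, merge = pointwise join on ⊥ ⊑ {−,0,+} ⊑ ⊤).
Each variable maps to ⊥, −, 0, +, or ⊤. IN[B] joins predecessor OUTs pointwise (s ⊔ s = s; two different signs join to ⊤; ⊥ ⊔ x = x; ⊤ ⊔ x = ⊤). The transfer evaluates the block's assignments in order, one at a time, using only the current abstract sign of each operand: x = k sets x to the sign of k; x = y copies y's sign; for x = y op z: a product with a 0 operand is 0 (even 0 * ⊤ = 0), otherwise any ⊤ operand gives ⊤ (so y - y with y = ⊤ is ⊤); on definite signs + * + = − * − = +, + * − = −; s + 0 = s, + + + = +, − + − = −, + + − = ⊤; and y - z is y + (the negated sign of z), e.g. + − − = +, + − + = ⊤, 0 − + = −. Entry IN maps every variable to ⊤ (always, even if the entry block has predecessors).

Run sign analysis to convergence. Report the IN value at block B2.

Per-block solution:
  B0: | IN=(all ⊤) | OUT={f:-; rest ⊤}
  B1: | IN={f:-; rest ⊤} | OUT={b:+, f:-; rest ⊤}
  B2: | IN={b:+, f:-; rest ⊤} | OUT={b:+; rest ⊤}
  B3: | IN={b:+; rest ⊤} | OUT={b:+; rest ⊤}
  B4: | IN={b:+; rest ⊤} | OUT={b:+; rest ⊤}

Merge at B2: IN[B2] = OUT[B1] = {a: ⊤, b: +, c: ⊤, d: ⊤, e: ⊤, f: -}

Answer: {a: ⊤, b: +, c: ⊤, d: ⊤, e: ⊤, f: -}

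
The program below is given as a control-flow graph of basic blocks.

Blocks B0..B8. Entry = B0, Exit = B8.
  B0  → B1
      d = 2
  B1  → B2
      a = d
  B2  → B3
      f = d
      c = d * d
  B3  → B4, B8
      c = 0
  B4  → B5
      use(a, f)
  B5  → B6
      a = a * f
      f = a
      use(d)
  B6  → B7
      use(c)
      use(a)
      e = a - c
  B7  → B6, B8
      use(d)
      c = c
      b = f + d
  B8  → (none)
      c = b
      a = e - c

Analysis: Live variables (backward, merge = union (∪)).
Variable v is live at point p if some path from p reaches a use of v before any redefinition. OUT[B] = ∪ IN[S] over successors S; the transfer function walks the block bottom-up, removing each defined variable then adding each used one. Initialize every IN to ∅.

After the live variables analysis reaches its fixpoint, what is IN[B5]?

Answer: {a, c, d, f}

Working:
Per-block solution:
  B0:  IN={b, e}  OUT={b, d, e}
  B1:  IN={b, d, e}  OUT={a, b, d, e}
  B2:  IN={a, b, d, e}  OUT={a, b, d, e, f}
  B3:  IN={a, b, d, e, f}  OUT={a, b, c, d, e, f}
  B4:  IN={a, c, d, f}  OUT={a, c, d, f}
  B5:  IN={a, c, d, f}  OUT={a, c, d, f}
  B6:  IN={a, c, d, f}  OUT={a, c, d, e, f}
  B7:  IN={a, c, d, e, f}  OUT={a, b, c, d, e, f}
  B8:  IN={b, e}  OUT={}

Merge at B5: OUT[B5] = IN[B6] = {a, c, d, f}
Applying B5's transfer function to that OUT value gives IN[B5] (row B5 above).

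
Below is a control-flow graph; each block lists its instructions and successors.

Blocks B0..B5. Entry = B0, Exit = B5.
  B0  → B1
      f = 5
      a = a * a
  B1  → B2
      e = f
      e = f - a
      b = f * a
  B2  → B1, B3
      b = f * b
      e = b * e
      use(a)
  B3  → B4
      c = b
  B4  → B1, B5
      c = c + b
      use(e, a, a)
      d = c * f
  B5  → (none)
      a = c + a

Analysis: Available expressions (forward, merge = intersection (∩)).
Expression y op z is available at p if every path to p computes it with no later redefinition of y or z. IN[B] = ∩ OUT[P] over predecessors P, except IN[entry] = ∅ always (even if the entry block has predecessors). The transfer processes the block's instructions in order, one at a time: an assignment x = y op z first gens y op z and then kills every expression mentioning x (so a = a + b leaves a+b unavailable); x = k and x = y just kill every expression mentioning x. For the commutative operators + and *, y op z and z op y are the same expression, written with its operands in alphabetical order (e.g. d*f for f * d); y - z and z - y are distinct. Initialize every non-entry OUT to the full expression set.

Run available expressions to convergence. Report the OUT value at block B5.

Fixpoint table:
  B0: | IN={} | OUT={}
  B1: | IN={} | OUT={a*f, f-a}
  B2: | IN={a*f, f-a} | OUT={a*f, f-a}
  B3: | IN={a*f, f-a} | OUT={a*f, f-a}
  B4: | IN={a*f, f-a} | OUT={a*f, c*f, f-a}
  B5: | IN={a*f, c*f, f-a} | OUT={c*f}

Merge at B5: IN[B5] = OUT[B4] = {a*f, c*f, f-a}
Applying B5's transfer function to that IN value gives OUT[B5] (row B5 above).

Answer: {c*f}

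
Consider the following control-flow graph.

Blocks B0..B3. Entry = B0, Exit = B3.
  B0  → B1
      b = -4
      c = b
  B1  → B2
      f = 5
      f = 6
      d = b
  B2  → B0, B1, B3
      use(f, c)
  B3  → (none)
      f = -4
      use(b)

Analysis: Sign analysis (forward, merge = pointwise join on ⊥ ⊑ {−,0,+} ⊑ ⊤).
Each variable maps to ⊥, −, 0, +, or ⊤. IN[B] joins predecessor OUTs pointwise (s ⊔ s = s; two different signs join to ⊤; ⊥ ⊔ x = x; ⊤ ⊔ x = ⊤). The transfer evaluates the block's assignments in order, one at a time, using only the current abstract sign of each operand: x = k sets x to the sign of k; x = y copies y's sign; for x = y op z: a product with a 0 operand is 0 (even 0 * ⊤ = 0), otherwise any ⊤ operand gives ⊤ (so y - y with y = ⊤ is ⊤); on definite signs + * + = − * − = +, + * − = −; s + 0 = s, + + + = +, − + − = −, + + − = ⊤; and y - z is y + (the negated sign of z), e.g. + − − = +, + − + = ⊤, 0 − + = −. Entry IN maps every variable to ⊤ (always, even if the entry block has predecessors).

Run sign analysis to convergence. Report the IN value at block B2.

Answer: {a: ⊤, b: -, c: -, d: -, e: ⊤, f: +}

Derivation:
Converged values:
  B0:   IN=(all ⊤)   OUT={b:-, c:-; rest ⊤}
  B1:   IN={b:-, c:-; rest ⊤}   OUT={b:-, c:-, d:-, f:+; rest ⊤}
  B2:   IN={b:-, c:-, d:-, f:+; rest ⊤}   OUT={b:-, c:-, d:-, f:+; rest ⊤}
  B3:   IN={b:-, c:-, d:-, f:+; rest ⊤}   OUT={b:-, c:-, d:-, f:-; rest ⊤}

Merge at B2: IN[B2] = OUT[B1] = {a: ⊤, b: -, c: -, d: -, e: ⊤, f: +}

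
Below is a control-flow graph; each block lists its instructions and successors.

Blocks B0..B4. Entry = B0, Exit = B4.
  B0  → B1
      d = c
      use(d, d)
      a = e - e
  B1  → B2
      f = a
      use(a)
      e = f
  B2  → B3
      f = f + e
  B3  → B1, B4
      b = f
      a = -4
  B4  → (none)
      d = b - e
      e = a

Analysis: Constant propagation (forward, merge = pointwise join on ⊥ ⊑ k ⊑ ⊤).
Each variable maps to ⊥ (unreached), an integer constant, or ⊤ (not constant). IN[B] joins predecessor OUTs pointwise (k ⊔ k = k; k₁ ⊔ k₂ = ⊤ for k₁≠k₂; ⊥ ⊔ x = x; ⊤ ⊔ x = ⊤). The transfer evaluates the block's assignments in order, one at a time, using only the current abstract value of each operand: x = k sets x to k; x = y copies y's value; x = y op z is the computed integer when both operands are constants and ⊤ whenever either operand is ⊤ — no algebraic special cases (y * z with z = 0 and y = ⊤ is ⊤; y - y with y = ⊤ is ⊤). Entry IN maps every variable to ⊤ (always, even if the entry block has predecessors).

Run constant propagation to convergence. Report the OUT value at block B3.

Answer: {a: -4, b: ⊤, c: ⊤, d: ⊤, e: ⊤, f: ⊤}

Working:
Converged values:
  B0: | IN=(all ⊤) | OUT=(all ⊤)
  B1: | IN=(all ⊤) | OUT=(all ⊤)
  B2: | IN=(all ⊤) | OUT=(all ⊤)
  B3: | IN=(all ⊤) | OUT={a:-4; rest ⊤}
  B4: | IN={a:-4; rest ⊤} | OUT={a:-4, e:-4; rest ⊤}

Merge at B3: IN[B3] = OUT[B2] = {a: ⊤, b: ⊤, c: ⊤, d: ⊤, e: ⊤, f: ⊤}
Applying B3's transfer function to that IN value gives OUT[B3] (row B3 above).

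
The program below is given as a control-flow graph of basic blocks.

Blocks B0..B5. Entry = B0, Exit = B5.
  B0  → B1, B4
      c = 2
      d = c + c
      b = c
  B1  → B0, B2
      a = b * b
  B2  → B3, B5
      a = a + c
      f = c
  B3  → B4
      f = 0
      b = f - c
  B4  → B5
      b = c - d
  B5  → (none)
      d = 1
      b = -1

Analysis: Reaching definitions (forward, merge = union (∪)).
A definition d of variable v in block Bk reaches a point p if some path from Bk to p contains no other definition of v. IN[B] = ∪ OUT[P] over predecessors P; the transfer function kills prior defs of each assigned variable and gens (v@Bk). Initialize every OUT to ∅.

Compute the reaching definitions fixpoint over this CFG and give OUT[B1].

Answer: {a@B1, b@B0, c@B0, d@B0}

Working:
Converged values:
  B0:  IN={a@B1, b@B0, c@B0, d@B0}  OUT={a@B1, b@B0, c@B0, d@B0}
  B1:  IN={a@B1, b@B0, c@B0, d@B0}  OUT={a@B1, b@B0, c@B0, d@B0}
  B2:  IN={a@B1, b@B0, c@B0, d@B0}  OUT={a@B2, b@B0, c@B0, d@B0, f@B2}
  B3:  IN={a@B2, b@B0, c@B0, d@B0, f@B2}  OUT={a@B2, b@B3, c@B0, d@B0, f@B3}
  B4:  IN={a@B1, a@B2, b@B0, b@B3, c@B0, d@B0, f@B3}  OUT={a@B1, a@B2, b@B4, c@B0, d@B0, f@B3}
  B5:  IN={a@B1, a@B2, b@B0, b@B4, c@B0, d@B0, f@B2, f@B3}  OUT={a@B1, a@B2, b@B5, c@B0, d@B5, f@B2, f@B3}

Merge at B1: IN[B1] = OUT[B0] = {a@B1, b@B0, c@B0, d@B0}
Applying B1's transfer function to that IN value gives OUT[B1] (row B1 above).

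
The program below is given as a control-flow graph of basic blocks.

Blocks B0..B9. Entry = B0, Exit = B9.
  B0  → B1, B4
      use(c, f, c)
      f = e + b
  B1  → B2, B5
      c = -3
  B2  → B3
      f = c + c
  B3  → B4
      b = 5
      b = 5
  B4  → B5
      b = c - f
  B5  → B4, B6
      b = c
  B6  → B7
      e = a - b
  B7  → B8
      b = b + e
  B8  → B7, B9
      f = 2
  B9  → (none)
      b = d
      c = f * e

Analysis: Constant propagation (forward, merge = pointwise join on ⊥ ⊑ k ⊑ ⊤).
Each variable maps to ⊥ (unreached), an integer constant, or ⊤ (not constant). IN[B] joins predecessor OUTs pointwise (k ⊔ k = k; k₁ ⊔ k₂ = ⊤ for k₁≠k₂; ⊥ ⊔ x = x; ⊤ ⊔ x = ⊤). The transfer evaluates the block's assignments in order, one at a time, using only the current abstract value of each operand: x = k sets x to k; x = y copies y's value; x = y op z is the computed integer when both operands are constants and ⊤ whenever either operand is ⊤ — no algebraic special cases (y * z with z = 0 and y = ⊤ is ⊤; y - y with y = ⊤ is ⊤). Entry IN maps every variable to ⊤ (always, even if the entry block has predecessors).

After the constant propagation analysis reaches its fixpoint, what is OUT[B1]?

Converged values:
  B0:   IN=(all ⊤)   OUT=(all ⊤)
  B1:   IN=(all ⊤)   OUT={c:-3; rest ⊤}
  B2:   IN={c:-3; rest ⊤}   OUT={c:-3, f:-6; rest ⊤}
  B3:   IN={c:-3, f:-6; rest ⊤}   OUT={b:5, c:-3, f:-6; rest ⊤}
  B4:   IN=(all ⊤)   OUT=(all ⊤)
  B5:   IN=(all ⊤)   OUT=(all ⊤)
  B6:   IN=(all ⊤)   OUT=(all ⊤)
  B7:   IN=(all ⊤)   OUT=(all ⊤)
  B8:   IN=(all ⊤)   OUT={f:2; rest ⊤}
  B9:   IN={f:2; rest ⊤}   OUT={f:2; rest ⊤}

Merge at B1: IN[B1] = OUT[B0] = {a: ⊤, b: ⊤, c: ⊤, d: ⊤, e: ⊤, f: ⊤}
Applying B1's transfer function to that IN value gives OUT[B1] (row B1 above).

Answer: {a: ⊤, b: ⊤, c: -3, d: ⊤, e: ⊤, f: ⊤}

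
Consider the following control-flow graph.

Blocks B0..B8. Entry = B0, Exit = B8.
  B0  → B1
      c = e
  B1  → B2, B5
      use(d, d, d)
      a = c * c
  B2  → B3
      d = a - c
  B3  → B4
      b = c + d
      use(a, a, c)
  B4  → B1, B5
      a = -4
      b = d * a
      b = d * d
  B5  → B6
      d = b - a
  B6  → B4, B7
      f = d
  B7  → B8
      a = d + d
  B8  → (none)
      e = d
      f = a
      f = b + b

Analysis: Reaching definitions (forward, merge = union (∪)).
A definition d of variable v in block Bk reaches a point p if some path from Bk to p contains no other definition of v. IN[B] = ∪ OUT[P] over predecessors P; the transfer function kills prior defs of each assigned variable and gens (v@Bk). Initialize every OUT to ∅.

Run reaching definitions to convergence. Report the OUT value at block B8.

Per-block solution:
  B0:   IN={}   OUT={c@B0}
  B1:   IN={a@B4, b@B4, c@B0, d@B2, d@B5, f@B6}   OUT={a@B1, b@B4, c@B0, d@B2, d@B5, f@B6}
  B2:   IN={a@B1, b@B4, c@B0, d@B2, d@B5, f@B6}   OUT={a@B1, b@B4, c@B0, d@B2, f@B6}
  B3:   IN={a@B1, b@B4, c@B0, d@B2, f@B6}   OUT={a@B1, b@B3, c@B0, d@B2, f@B6}
  B4:   IN={a@B1, a@B4, b@B3, b@B4, c@B0, d@B2, d@B5, f@B6}   OUT={a@B4, b@B4, c@B0, d@B2, d@B5, f@B6}
  B5:   IN={a@B1, a@B4, b@B4, c@B0, d@B2, d@B5, f@B6}   OUT={a@B1, a@B4, b@B4, c@B0, d@B5, f@B6}
  B6:   IN={a@B1, a@B4, b@B4, c@B0, d@B5, f@B6}   OUT={a@B1, a@B4, b@B4, c@B0, d@B5, f@B6}
  B7:   IN={a@B1, a@B4, b@B4, c@B0, d@B5, f@B6}   OUT={a@B7, b@B4, c@B0, d@B5, f@B6}
  B8:   IN={a@B7, b@B4, c@B0, d@B5, f@B6}   OUT={a@B7, b@B4, c@B0, d@B5, e@B8, f@B8}

Merge at B8: IN[B8] = OUT[B7] = {a@B7, b@B4, c@B0, d@B5, f@B6}
Applying B8's transfer function to that IN value gives OUT[B8] (row B8 above).

Answer: {a@B7, b@B4, c@B0, d@B5, e@B8, f@B8}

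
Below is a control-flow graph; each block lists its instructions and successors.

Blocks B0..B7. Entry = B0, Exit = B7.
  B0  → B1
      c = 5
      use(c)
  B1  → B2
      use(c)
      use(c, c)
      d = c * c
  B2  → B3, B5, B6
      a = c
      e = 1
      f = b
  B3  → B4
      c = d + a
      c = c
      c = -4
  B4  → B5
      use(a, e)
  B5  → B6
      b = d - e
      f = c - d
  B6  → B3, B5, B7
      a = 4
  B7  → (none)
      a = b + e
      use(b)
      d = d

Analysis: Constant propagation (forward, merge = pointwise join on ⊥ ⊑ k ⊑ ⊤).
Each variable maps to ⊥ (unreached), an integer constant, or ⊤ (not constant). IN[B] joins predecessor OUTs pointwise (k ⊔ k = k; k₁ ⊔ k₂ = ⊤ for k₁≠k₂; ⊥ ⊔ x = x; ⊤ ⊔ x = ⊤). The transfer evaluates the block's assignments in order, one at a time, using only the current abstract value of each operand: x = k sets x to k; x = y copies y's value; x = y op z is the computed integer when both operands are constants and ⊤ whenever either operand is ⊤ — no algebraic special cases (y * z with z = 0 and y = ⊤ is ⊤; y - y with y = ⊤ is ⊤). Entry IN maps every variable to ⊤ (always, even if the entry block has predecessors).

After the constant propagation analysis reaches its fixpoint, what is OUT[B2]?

Fixpoint table:
  B0:  IN=(all ⊤)  OUT={c:5; rest ⊤}
  B1:  IN={c:5; rest ⊤}  OUT={c:5, d:25; rest ⊤}
  B2:  IN={c:5, d:25; rest ⊤}  OUT={a:5, c:5, d:25, e:1; rest ⊤}
  B3:  IN={d:25, e:1; rest ⊤}  OUT={c:-4, d:25, e:1; rest ⊤}
  B4:  IN={c:-4, d:25, e:1; rest ⊤}  OUT={c:-4, d:25, e:1; rest ⊤}
  B5:  IN={d:25, e:1; rest ⊤}  OUT={b:24, d:25, e:1; rest ⊤}
  B6:  IN={d:25, e:1; rest ⊤}  OUT={a:4, d:25, e:1; rest ⊤}
  B7:  IN={a:4, d:25, e:1; rest ⊤}  OUT={d:25, e:1; rest ⊤}

Merge at B2: IN[B2] = OUT[B1] = {a: ⊤, b: ⊤, c: 5, d: 25, e: ⊤, f: ⊤}
Applying B2's transfer function to that IN value gives OUT[B2] (row B2 above).

Answer: {a: 5, b: ⊤, c: 5, d: 25, e: 1, f: ⊤}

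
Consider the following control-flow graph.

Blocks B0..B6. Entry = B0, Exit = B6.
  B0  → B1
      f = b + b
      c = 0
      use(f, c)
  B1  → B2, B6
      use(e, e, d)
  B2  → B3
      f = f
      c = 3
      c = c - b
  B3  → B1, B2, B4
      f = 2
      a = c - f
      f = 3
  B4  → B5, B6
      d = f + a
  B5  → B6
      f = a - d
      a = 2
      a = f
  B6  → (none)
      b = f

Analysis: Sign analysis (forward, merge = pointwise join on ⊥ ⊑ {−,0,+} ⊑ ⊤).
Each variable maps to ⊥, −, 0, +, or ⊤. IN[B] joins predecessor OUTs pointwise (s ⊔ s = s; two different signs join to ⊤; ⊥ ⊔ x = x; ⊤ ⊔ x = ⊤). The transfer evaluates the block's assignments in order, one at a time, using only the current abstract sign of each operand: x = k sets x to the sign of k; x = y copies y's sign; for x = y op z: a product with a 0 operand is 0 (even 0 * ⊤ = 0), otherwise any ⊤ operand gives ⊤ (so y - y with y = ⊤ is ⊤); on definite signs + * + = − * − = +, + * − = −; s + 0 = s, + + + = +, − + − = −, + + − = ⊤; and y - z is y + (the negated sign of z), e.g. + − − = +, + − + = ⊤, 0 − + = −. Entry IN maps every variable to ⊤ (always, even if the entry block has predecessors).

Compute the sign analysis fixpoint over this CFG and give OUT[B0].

Answer: {a: ⊤, b: ⊤, c: 0, d: ⊤, e: ⊤, f: ⊤}

Trace:
Converged values:
  B0:  IN=(all ⊤)  OUT={c:0; rest ⊤}
  B1:  IN=(all ⊤)  OUT=(all ⊤)
  B2:  IN=(all ⊤)  OUT=(all ⊤)
  B3:  IN=(all ⊤)  OUT={f:+; rest ⊤}
  B4:  IN={f:+; rest ⊤}  OUT={f:+; rest ⊤}
  B5:  IN={f:+; rest ⊤}  OUT=(all ⊤)
  B6:  IN=(all ⊤)  OUT=(all ⊤)

B0 is the boundary node: IN[B0] = {a: ⊤, b: ⊤, c: ⊤, d: ⊤, e: ⊤, f: ⊤}
Applying B0's transfer function to that IN value gives OUT[B0] (row B0 above).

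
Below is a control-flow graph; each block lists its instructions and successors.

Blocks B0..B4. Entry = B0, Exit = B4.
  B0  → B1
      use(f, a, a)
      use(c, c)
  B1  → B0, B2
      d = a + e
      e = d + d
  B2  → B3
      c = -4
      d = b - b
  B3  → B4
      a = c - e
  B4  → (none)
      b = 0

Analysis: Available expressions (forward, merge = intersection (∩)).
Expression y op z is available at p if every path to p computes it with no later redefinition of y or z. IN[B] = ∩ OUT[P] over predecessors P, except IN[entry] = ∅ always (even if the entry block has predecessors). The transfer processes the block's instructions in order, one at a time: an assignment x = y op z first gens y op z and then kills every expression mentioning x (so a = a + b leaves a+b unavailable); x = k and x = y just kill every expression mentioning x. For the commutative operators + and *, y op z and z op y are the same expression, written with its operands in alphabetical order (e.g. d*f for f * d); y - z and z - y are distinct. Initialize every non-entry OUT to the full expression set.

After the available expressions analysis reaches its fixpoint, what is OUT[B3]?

Answer: {b-b, c-e}

Trace:
Fixpoint table:
  B0:   IN={}   OUT={}
  B1:   IN={}   OUT={d+d}
  B2:   IN={d+d}   OUT={b-b}
  B3:   IN={b-b}   OUT={b-b, c-e}
  B4:   IN={b-b, c-e}   OUT={c-e}

Merge at B3: IN[B3] = OUT[B2] = {b-b}
Applying B3's transfer function to that IN value gives OUT[B3] (row B3 above).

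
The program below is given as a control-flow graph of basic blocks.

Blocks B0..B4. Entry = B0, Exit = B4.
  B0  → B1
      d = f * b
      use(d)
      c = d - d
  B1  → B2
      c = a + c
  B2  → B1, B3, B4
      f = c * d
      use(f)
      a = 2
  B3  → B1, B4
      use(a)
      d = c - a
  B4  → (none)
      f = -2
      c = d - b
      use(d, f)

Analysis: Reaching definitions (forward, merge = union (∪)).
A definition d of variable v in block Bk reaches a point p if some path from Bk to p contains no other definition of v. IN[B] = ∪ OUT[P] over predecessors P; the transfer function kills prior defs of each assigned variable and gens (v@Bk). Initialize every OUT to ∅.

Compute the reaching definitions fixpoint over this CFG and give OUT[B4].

Answer: {a@B2, c@B4, d@B0, d@B3, f@B4}

Derivation:
Fixpoint table:
  B0:   IN={}   OUT={c@B0, d@B0}
  B1:   IN={a@B2, c@B0, c@B1, d@B0, d@B3, f@B2}   OUT={a@B2, c@B1, d@B0, d@B3, f@B2}
  B2:   IN={a@B2, c@B1, d@B0, d@B3, f@B2}   OUT={a@B2, c@B1, d@B0, d@B3, f@B2}
  B3:   IN={a@B2, c@B1, d@B0, d@B3, f@B2}   OUT={a@B2, c@B1, d@B3, f@B2}
  B4:   IN={a@B2, c@B1, d@B0, d@B3, f@B2}   OUT={a@B2, c@B4, d@B0, d@B3, f@B4}

Merge at B4: IN[B4] = OUT[B2] ⊔ OUT[B3] = {a@B2, c@B1, d@B0, d@B3, f@B2}
Applying B4's transfer function to that IN value gives OUT[B4] (row B4 above).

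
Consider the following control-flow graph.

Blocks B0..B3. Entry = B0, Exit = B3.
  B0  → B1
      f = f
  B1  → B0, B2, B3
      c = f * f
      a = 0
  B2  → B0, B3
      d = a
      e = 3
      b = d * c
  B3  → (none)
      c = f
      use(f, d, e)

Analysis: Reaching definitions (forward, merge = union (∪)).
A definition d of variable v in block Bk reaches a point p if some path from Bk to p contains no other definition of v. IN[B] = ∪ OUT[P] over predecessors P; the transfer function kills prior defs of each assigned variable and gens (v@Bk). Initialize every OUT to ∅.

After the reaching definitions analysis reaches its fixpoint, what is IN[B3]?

Fixpoint table:
  B0: | IN={a@B1, b@B2, c@B1, d@B2, e@B2, f@B0} | OUT={a@B1, b@B2, c@B1, d@B2, e@B2, f@B0}
  B1: | IN={a@B1, b@B2, c@B1, d@B2, e@B2, f@B0} | OUT={a@B1, b@B2, c@B1, d@B2, e@B2, f@B0}
  B2: | IN={a@B1, b@B2, c@B1, d@B2, e@B2, f@B0} | OUT={a@B1, b@B2, c@B1, d@B2, e@B2, f@B0}
  B3: | IN={a@B1, b@B2, c@B1, d@B2, e@B2, f@B0} | OUT={a@B1, b@B2, c@B3, d@B2, e@B2, f@B0}

Merge at B3: IN[B3] = OUT[B1] ⊔ OUT[B2] = {a@B1, b@B2, c@B1, d@B2, e@B2, f@B0}

Answer: {a@B1, b@B2, c@B1, d@B2, e@B2, f@B0}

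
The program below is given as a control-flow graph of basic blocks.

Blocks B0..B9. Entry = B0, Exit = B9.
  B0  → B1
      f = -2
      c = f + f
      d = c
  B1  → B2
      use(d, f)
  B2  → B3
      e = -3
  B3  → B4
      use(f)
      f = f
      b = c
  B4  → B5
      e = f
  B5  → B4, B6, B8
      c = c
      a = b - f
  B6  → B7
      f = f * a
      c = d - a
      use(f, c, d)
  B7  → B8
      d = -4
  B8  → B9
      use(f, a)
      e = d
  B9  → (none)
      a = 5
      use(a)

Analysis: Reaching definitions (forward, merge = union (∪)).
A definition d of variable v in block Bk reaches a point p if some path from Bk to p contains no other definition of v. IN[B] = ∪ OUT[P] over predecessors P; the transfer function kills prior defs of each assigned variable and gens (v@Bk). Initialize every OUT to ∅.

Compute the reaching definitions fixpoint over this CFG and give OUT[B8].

Converged values:
  B0:  IN={}  OUT={c@B0, d@B0, f@B0}
  B1:  IN={c@B0, d@B0, f@B0}  OUT={c@B0, d@B0, f@B0}
  B2:  IN={c@B0, d@B0, f@B0}  OUT={c@B0, d@B0, e@B2, f@B0}
  B3:  IN={c@B0, d@B0, e@B2, f@B0}  OUT={b@B3, c@B0, d@B0, e@B2, f@B3}
  B4:  IN={a@B5, b@B3, c@B0, c@B5, d@B0, e@B2, e@B4, f@B3}  OUT={a@B5, b@B3, c@B0, c@B5, d@B0, e@B4, f@B3}
  B5:  IN={a@B5, b@B3, c@B0, c@B5, d@B0, e@B4, f@B3}  OUT={a@B5, b@B3, c@B5, d@B0, e@B4, f@B3}
  B6:  IN={a@B5, b@B3, c@B5, d@B0, e@B4, f@B3}  OUT={a@B5, b@B3, c@B6, d@B0, e@B4, f@B6}
  B7:  IN={a@B5, b@B3, c@B6, d@B0, e@B4, f@B6}  OUT={a@B5, b@B3, c@B6, d@B7, e@B4, f@B6}
  B8:  IN={a@B5, b@B3, c@B5, c@B6, d@B0, d@B7, e@B4, f@B3, f@B6}  OUT={a@B5, b@B3, c@B5, c@B6, d@B0, d@B7, e@B8, f@B3, f@B6}
  B9:  IN={a@B5, b@B3, c@B5, c@B6, d@B0, d@B7, e@B8, f@B3, f@B6}  OUT={a@B9, b@B3, c@B5, c@B6, d@B0, d@B7, e@B8, f@B3, f@B6}

Merge at B8: IN[B8] = OUT[B5] ⊔ OUT[B7] = {a@B5, b@B3, c@B5, c@B6, d@B0, d@B7, e@B4, f@B3, f@B6}
Applying B8's transfer function to that IN value gives OUT[B8] (row B8 above).

Answer: {a@B5, b@B3, c@B5, c@B6, d@B0, d@B7, e@B8, f@B3, f@B6}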